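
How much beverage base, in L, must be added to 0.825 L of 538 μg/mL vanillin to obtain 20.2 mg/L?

21.1 L

20.2 mg/L = 20.2 μg/mL.
V₂ = C₁V₁/C₂ = 538 × 0.825 / 20.2 = 22.0 L.
Diluent to add = V₂ − V₁ = 22.0 − 0.825 = 21.1 L.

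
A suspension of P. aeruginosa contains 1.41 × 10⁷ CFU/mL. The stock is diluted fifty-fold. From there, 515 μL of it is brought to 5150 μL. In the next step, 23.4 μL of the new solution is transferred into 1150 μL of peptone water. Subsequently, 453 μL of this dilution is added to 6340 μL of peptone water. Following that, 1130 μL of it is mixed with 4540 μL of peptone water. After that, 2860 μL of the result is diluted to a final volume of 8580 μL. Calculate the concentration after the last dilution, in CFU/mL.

Overall dilution factor = 50 × 10 × 50.15 × 15.00 × 5.018 × 3 = 5.66 × 10⁶.
1.41 × 10⁷ CFU/mL / 5.66 × 10⁶ = 2.49 CFU/mL.

2.49 CFU/mL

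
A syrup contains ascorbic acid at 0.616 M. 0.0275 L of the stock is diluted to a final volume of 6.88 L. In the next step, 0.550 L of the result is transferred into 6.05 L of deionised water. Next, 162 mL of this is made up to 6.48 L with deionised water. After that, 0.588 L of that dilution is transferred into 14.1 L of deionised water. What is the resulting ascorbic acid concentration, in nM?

Overall dilution factor = 250.2 × 12 × 40 × 24.98 = 3.00 × 10⁶.
0.616 M / 3.00 × 10⁶ = 2.05 × 10⁻⁷ M = 205 nM.

205 nM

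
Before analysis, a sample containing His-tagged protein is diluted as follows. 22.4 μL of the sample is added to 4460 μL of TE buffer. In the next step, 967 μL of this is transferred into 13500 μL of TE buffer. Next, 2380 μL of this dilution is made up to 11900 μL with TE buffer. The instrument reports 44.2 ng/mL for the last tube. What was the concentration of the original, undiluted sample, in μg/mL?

Overall dilution factor = 200.1 × 14.96 × 5 = 1.50 × 10⁴.
Original = 44.2 ng/mL × 1.50 × 10⁴ = 6.62 × 10⁵ ng/mL = 662 μg/mL.

662 μg/mL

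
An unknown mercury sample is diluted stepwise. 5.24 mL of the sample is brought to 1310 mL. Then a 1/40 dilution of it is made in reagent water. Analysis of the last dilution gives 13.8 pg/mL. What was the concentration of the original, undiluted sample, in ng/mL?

138 ng/mL

Overall dilution factor = 250 × 40 = 1.00 × 10⁴.
Original = 13.8 pg/mL × 1.00 × 10⁴ = 1.38 × 10⁵ pg/mL = 138 ng/mL.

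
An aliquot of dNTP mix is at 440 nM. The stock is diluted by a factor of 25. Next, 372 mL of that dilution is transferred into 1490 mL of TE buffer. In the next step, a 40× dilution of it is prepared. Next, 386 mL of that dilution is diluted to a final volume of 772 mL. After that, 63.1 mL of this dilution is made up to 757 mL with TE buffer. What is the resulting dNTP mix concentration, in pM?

Overall dilution factor = 25 × 5.005 × 40 × 2 × 12.00 = 1.20 × 10⁵.
440 nM / 1.20 × 10⁵ = 3.66 × 10⁻³ nM = 3.66 pM.

3.66 pM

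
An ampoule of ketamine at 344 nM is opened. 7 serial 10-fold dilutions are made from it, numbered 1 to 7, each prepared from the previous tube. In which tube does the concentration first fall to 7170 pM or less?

Tube n has concentration 344 nM / 10ⁿ.
Need 10ⁿ ≥ 344 nM / 7170 pM = 48.0, so n ≥ 1.68.
First such tube: n = 2.

tube 2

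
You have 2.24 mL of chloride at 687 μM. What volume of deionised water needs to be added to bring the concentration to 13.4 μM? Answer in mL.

113 mL

V₂ = C₁V₁/C₂ = 687 × 2.24 / 13.4 = 115 mL.
Diluent to add = V₂ − V₁ = 115 − 2.24 = 113 mL.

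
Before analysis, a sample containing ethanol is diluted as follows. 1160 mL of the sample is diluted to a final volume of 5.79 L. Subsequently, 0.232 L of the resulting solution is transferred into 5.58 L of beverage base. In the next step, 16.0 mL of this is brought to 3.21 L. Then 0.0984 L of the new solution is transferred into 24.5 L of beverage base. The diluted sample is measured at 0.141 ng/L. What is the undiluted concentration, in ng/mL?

884 ng/mL

Overall dilution factor = 4.991 × 25.05 × 200.6 × 250.0 = 6.27 × 10⁶.
Original = 0.141 ng/L × 6.27 × 10⁶ = 8.84 × 10⁵ ng/L = 884 ng/mL.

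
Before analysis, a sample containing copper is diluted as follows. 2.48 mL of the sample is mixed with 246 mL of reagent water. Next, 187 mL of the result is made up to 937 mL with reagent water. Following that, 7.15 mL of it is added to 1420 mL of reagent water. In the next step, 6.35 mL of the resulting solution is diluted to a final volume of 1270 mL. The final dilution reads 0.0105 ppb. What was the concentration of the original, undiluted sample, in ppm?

210 ppm

Overall dilution factor = 100.2 × 5.011 × 199.6 × 200 = 2.00 × 10⁷.
Original = 0.0105 ppb × 2.00 × 10⁷ = 2.10 × 10⁵ ppb = 210 ppm.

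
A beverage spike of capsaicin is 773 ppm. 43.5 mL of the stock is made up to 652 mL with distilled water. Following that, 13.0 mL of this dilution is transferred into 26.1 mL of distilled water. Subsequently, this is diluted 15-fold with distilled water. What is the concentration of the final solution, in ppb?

Overall dilution factor = 14.99 × 3.008 × 15 = 676.
773 ppm / 676 = 1.14 ppm = 1140 ppb.

1140 ppb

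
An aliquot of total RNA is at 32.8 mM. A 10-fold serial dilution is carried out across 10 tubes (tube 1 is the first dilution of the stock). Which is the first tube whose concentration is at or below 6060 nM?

Tube n has concentration 32.8 mM / 10ⁿ.
Need 10ⁿ ≥ 32.8 mM / 6060 nM = 5413, so n ≥ 3.73.
First such tube: n = 4.

tube 4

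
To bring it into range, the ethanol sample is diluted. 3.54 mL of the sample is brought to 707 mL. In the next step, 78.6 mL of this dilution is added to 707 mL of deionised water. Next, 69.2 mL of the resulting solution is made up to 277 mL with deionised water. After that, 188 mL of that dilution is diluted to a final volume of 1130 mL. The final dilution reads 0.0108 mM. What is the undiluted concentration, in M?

Overall dilution factor = 199.7 × 9.995 × 4.003 × 6.011 = 4.80 × 10⁴.
Original = 0.0108 mM × 4.80 × 10⁴ = 519 mM = 0.519 M.

0.519 M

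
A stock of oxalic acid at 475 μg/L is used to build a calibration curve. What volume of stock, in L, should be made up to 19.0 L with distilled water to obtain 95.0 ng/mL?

95.0 ng/mL = 95.0 μg/L.
V₁ = C₂V₂/C₁ = 95.0 × 19.0 / 475 = 3.80 L.

3.80 L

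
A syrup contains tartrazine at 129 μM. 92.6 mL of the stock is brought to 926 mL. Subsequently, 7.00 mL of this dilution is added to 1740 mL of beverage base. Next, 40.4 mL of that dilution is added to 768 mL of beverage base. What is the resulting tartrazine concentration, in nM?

2.58 nM

Overall dilution factor = 10 × 249.6 × 20.01 = 4.99 × 10⁴.
129 μM / 4.99 × 10⁴ = 2.58 × 10⁻³ μM = 2.58 nM.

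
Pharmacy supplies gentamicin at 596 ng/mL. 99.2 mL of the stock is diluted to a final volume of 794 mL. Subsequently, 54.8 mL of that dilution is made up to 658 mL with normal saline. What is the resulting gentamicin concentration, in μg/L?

Overall dilution factor = 8.004 × 12.01 = 96.1.
596 ng/mL / 96.1 = 6.20 ng/mL = 6.20 μg/L.

6.20 μg/L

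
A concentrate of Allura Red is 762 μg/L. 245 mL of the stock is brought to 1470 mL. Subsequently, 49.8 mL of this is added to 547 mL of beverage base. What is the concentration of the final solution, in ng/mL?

Overall dilution factor = 6 × 11.98 = 71.9.
762 μg/L / 71.9 = 10.6 μg/L = 10.6 ng/mL.

10.6 ng/mL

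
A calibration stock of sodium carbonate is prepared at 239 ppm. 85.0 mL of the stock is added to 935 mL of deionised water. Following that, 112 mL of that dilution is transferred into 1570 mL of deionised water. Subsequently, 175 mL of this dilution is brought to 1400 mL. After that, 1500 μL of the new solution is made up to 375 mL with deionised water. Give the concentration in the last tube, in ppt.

663 ppt

Overall dilution factor = 12 × 15.02 × 8 × 250 = 3.60 × 10⁵.
239 ppm / 3.60 × 10⁵ = 6.63 × 10⁻⁴ ppm = 663 ppt.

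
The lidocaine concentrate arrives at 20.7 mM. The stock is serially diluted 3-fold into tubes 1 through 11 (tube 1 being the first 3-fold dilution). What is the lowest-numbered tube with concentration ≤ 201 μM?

Tube n has concentration 20.7 mM / 3ⁿ.
Need 3ⁿ ≥ 20.7 mM / 201 μM = 103, so n ≥ 4.22.
First such tube: n = 5.

tube 5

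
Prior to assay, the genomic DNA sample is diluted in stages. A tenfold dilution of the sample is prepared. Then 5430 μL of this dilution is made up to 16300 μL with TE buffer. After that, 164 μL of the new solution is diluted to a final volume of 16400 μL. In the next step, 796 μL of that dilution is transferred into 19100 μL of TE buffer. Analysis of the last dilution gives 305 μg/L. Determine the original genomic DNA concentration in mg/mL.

22.9 mg/mL

Overall dilution factor = 10 × 3.002 × 100 × 24.99 = 7.50 × 10⁴.
Original = 305 μg/L × 7.50 × 10⁴ = 2.29 × 10⁷ μg/L = 22.9 mg/mL.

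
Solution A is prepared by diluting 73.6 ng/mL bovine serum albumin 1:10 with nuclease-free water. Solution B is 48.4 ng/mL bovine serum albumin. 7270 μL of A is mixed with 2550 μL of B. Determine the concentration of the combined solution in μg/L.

18.0 μg/L

C_A = 73.6 ng/mL / 10 = 7.36 ng/mL.
C_mix = (C_A·V_A + C_B·V_B)/(V_A + V_B) = (7.36×7270 + 48.4×2550) / 9820 = 18.0 ng/mL = 18.0 μg/L.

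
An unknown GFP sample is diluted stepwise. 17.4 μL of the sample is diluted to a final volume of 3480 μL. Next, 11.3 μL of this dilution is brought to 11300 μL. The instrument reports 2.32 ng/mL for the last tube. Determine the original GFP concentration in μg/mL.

Overall dilution factor = 200 × 1000 = 2.00 × 10⁵.
Original = 2.32 ng/mL × 2.00 × 10⁵ = 4.64 × 10⁵ ng/mL = 464 μg/mL.

464 μg/mL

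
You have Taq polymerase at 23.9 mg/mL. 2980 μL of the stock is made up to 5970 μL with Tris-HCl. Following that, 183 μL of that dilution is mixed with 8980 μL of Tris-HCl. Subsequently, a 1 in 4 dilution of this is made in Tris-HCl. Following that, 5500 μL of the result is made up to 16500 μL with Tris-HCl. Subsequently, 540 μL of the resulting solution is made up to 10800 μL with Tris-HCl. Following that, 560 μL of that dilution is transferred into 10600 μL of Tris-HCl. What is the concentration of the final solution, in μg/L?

49.8 μg/L

Overall dilution factor = 2.003 × 50.07 × 4 × 3 × 20 × 19.93 = 4.80 × 10⁵.
23.9 mg/mL / 4.80 × 10⁵ = 4.98 × 10⁻⁵ mg/mL = 49.8 μg/L.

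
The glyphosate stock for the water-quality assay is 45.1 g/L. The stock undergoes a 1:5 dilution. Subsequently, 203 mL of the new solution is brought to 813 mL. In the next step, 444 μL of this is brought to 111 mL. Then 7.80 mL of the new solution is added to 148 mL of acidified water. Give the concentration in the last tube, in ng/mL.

451 ng/mL

Overall dilution factor = 5 × 4.005 × 250 × 19.97 = 10.00 × 10⁴.
45.1 g/L / 10.00 × 10⁴ = 4.51 × 10⁻⁴ g/L = 451 ng/mL.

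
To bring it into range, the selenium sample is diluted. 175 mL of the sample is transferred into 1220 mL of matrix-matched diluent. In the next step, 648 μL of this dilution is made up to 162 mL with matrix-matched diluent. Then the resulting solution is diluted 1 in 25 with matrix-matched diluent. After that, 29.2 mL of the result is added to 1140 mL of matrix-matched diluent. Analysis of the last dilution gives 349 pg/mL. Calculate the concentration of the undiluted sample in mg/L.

696 mg/L

Overall dilution factor = 7.971 × 250 × 25 × 40.04 = 1.99 × 10⁶.
Original = 349 pg/mL × 1.99 × 10⁶ = 6.96 × 10⁸ pg/mL = 696 mg/L.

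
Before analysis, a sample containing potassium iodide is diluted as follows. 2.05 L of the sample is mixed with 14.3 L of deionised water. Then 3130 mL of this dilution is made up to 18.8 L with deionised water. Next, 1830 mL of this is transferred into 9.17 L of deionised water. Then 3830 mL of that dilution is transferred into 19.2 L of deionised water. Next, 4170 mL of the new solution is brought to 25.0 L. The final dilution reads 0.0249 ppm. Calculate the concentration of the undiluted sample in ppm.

Overall dilution factor = 7.976 × 6.006 × 6.011 × 6.013 × 5.995 = 1.04 × 10⁴.
Original = 0.0249 ppm × 1.04 × 10⁴ = 258 ppm.

258 ppm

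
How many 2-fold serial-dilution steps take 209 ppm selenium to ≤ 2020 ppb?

7

Need 2ⁿ ≥ 103, so n ≥ log(103)/log(2) = 6.69.
Minimum whole steps: n = 7.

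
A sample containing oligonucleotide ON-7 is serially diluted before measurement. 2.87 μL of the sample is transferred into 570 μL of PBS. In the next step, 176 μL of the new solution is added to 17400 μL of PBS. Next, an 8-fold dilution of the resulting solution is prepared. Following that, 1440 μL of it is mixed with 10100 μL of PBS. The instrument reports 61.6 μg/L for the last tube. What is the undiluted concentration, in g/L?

78.7 g/L

Overall dilution factor = 199.6 × 99.86 × 8 × 8.014 = 1.28 × 10⁶.
Original = 61.6 μg/L × 1.28 × 10⁶ = 7.87 × 10⁷ μg/L = 78.7 g/L.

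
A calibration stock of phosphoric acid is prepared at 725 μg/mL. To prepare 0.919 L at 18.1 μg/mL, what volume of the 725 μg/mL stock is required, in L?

V₁ = C₂V₂/C₁ = 18.1 × 0.919 / 725 = 0.0229 L.

0.0229 L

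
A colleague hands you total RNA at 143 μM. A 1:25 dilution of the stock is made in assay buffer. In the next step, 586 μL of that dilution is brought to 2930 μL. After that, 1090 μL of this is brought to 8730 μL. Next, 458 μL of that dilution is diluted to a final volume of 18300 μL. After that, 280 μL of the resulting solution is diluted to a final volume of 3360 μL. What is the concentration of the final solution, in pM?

298 pM

Overall dilution factor = 25 × 5 × 8.009 × 39.96 × 12 = 4.80 × 10⁵.
143 μM / 4.80 × 10⁵ = 2.98 × 10⁻⁴ μM = 298 pM.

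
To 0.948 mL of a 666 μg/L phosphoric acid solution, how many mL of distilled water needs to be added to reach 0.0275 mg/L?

0.0275 mg/L = 27.5 μg/L.
V₂ = C₁V₁/C₂ = 666 × 0.948 / 27.5 = 23.0 mL.
Diluent to add = V₂ − V₁ = 23.0 − 0.948 = 22.0 mL.

22.0 mL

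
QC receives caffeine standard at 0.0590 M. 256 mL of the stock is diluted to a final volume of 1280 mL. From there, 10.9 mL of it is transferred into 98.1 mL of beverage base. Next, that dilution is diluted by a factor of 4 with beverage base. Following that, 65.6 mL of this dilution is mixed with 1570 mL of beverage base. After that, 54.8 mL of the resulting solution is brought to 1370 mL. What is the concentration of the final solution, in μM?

0.473 μM

Overall dilution factor = 5 × 10 × 4 × 24.93 × 25 = 1.25 × 10⁵.
0.0590 M / 1.25 × 10⁵ = 4.73 × 10⁻⁷ M = 0.473 μM.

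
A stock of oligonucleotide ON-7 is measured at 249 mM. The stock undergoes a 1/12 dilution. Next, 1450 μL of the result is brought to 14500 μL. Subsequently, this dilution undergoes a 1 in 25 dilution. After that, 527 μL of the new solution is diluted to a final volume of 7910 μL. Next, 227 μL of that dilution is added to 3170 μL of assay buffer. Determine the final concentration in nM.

370 nM

Overall dilution factor = 12 × 10 × 25 × 15.01 × 14.96 = 6.74 × 10⁵.
249 mM / 6.74 × 10⁵ = 3.70 × 10⁻⁴ mM = 370 nM.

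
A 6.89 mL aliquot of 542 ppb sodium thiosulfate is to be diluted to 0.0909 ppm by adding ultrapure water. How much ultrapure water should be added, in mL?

0.0909 ppm = 90.9 ppb.
V₂ = C₁V₁/C₂ = 542 × 6.89 / 90.9 = 41.1 mL.
Diluent to add = V₂ − V₁ = 41.1 − 6.89 = 34.2 mL.

34.2 mL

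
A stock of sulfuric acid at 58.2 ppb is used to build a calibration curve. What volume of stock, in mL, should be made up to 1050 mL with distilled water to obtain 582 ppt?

10.5 mL

582 ppt = 0.582 ppb.
V₁ = C₂V₂/C₁ = 0.582 × 1050 / 58.2 = 10.5 mL.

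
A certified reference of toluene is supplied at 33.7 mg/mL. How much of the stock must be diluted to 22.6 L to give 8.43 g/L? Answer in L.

8.43 g/L = 8.43 mg/mL.
V₁ = C₂V₂/C₁ = 8.43 × 22.6 / 33.7 = 5.65 L.

5.65 L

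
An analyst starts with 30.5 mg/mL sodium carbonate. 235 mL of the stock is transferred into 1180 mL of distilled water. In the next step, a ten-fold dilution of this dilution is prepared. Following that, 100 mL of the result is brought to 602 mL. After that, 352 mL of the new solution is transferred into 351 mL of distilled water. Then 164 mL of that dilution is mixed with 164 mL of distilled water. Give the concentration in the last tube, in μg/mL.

21.1 μg/mL

Overall dilution factor = 6.021 × 10 × 6.020 × 1.997 × 2 = 1448.
30.5 mg/mL / 1448 = 0.0211 mg/mL = 21.1 μg/mL.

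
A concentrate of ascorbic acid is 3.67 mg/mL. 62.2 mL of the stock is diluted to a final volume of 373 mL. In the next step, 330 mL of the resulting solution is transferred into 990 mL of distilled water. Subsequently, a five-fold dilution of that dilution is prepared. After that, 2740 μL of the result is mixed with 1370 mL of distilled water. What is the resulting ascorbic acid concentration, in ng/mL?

Overall dilution factor = 5.997 × 4 × 5 × 501 = 6.01 × 10⁴.
3.67 mg/mL / 6.01 × 10⁴ = 6.11 × 10⁻⁵ mg/mL = 61.1 ng/mL.

61.1 ng/mL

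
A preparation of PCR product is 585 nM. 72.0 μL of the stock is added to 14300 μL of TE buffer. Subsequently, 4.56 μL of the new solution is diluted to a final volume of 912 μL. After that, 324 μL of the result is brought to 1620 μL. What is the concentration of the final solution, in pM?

Overall dilution factor = 199.6 × 200 × 5 = 2.00 × 10⁵.
585 nM / 2.00 × 10⁵ = 2.93 × 10⁻³ nM = 2.93 pM.

2.93 pM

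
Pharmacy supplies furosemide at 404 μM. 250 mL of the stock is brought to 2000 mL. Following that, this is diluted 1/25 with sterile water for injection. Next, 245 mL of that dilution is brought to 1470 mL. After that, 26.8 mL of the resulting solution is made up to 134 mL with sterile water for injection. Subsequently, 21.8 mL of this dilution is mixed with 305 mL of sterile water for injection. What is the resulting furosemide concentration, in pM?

4490 pM

Overall dilution factor = 8 × 25 × 6 × 5 × 14.99 = 8.99 × 10⁴.
404 μM / 8.99 × 10⁴ = 4.49 × 10⁻³ μM = 4490 pM.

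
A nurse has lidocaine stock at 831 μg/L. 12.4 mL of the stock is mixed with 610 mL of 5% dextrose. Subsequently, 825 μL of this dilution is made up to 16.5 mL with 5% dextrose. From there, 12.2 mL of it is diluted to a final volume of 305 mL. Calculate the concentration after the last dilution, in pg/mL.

33.1 pg/mL

Overall dilution factor = 50.19 × 20 × 25 = 2.51 × 10⁴.
831 μg/L / 2.51 × 10⁴ = 0.0331 μg/L = 33.1 pg/mL.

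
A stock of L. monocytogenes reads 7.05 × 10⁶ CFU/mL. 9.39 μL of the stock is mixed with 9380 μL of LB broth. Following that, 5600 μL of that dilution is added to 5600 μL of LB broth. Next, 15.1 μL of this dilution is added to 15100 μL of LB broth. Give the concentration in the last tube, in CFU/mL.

Overall dilution factor = 999.9 × 2 × 1001 = 2.00 × 10⁶.
7.05 × 10⁶ CFU/mL / 2.00 × 10⁶ = 3.52 CFU/mL.

3.52 CFU/mL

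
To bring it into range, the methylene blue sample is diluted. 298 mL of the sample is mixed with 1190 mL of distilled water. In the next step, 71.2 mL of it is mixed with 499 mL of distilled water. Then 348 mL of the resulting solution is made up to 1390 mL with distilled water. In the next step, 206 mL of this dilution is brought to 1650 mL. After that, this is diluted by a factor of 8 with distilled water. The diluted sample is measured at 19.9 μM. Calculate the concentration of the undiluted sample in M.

Overall dilution factor = 4.993 × 8.008 × 3.994 × 8.010 × 8 = 1.02 × 10⁴.
Original = 19.9 μM × 1.02 × 10⁴ = 2.04 × 10⁵ μM = 0.204 M.

0.204 M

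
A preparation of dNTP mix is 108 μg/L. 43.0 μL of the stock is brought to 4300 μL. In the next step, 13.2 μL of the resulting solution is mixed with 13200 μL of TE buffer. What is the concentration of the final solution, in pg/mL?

Overall dilution factor = 100 × 1001 = 1.00 × 10⁵.
108 μg/L / 1.00 × 10⁵ = 1.08 × 10⁻³ μg/L = 1.08 pg/mL.

1.08 pg/mL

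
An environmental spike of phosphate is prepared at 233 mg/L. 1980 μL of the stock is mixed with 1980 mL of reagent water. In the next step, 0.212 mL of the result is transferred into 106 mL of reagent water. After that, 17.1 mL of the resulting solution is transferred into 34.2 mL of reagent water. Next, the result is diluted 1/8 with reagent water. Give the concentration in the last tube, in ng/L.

19.4 ng/L

Overall dilution factor = 1001 × 501 × 3 × 8 = 1.20 × 10⁷.
233 mg/L / 1.20 × 10⁷ = 1.94 × 10⁻⁵ mg/L = 19.4 ng/L.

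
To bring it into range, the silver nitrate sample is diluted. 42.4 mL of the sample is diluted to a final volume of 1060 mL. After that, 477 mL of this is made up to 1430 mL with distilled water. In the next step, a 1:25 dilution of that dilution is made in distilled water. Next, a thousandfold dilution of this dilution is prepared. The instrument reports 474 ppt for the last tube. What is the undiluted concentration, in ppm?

888 ppm

Overall dilution factor = 25 × 2.998 × 25 × 1000 = 1.87 × 10⁶.
Original = 474 ppt × 1.87 × 10⁶ = 8.88 × 10⁸ ppt = 888 ppm.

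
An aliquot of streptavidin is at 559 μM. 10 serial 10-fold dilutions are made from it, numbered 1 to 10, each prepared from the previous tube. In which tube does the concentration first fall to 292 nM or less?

Tube n has concentration 559 μM / 10ⁿ.
Need 10ⁿ ≥ 559 μM / 292 nM = 1914, so n ≥ 3.28.
First such tube: n = 4.

tube 4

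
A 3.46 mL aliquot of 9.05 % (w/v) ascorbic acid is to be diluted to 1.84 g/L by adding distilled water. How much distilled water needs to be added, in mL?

167 mL

1.84 g/L = 0.184 % (w/v).
V₂ = C₁V₁/C₂ = 9.05 × 3.46 / 0.184 = 170 mL.
Diluent to add = V₂ − V₁ = 170 − 3.46 = 167 mL.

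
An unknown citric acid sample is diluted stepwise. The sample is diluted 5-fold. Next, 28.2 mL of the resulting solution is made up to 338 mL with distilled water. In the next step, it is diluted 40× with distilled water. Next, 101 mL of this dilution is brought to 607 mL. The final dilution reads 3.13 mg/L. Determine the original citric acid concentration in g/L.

45.1 g/L

Overall dilution factor = 5 × 11.99 × 40 × 6.010 = 1.44 × 10⁴.
Original = 3.13 mg/L × 1.44 × 10⁴ = 4.51 × 10⁴ mg/L = 45.1 g/L.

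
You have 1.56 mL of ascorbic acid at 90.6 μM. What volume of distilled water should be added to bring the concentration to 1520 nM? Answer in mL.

91.4 mL

1520 nM = 1.52 μM.
V₂ = C₁V₁/C₂ = 90.6 × 1.56 / 1.52 = 93.0 mL.
Diluent to add = V₂ − V₁ = 93.0 − 1.56 = 91.4 mL.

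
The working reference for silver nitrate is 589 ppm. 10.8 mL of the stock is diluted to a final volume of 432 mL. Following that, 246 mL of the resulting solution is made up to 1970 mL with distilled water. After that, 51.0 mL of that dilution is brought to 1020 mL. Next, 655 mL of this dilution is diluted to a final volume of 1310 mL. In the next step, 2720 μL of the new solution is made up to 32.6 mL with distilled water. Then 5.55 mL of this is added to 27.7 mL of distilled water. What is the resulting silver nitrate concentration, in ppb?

0.640 ppb

Overall dilution factor = 40 × 8.008 × 20 × 2 × 11.99 × 5.991 = 9.20 × 10⁵.
589 ppm / 9.20 × 10⁵ = 6.40 × 10⁻⁴ ppm = 0.640 ppb.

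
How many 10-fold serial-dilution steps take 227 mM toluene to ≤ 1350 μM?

Need 10ⁿ ≥ 168, so n ≥ log(168)/log(10) = 2.23.
Minimum whole steps: n = 3.

3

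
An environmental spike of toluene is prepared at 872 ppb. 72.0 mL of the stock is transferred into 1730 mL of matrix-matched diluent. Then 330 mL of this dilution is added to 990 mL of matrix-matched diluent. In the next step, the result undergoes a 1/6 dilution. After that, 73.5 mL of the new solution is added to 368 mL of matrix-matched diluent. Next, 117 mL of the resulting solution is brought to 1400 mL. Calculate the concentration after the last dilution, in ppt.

Overall dilution factor = 25.03 × 4 × 6 × 6.007 × 11.97 = 4.32 × 10⁴.
872 ppb / 4.32 × 10⁴ = 0.0202 ppb = 20.2 ppt.

20.2 ppt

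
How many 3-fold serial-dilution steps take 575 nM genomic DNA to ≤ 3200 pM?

Need 3ⁿ ≥ 180, so n ≥ log(180)/log(3) = 4.73.
Minimum whole steps: n = 5.

5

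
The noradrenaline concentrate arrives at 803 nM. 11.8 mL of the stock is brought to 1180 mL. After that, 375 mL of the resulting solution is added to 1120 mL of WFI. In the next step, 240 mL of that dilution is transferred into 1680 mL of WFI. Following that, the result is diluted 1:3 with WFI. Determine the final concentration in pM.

Overall dilution factor = 100 × 3.987 × 8 × 3 = 9568.
803 nM / 9568 = 0.0839 nM = 83.9 pM.

83.9 pM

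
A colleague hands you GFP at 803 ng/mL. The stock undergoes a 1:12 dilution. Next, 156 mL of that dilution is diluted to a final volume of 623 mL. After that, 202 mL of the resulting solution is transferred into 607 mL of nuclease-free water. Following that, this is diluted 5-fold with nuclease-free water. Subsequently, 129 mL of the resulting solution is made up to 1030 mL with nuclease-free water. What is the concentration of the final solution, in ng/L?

Overall dilution factor = 12 × 3.994 × 4.005 × 5 × 7.984 = 7662.
803 ng/mL / 7662 = 0.105 ng/mL = 105 ng/L.

105 ng/L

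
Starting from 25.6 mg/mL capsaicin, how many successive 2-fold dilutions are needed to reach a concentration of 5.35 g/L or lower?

3

Need 2ⁿ ≥ 4.79, so n ≥ log(4.79)/log(2) = 2.26.
Minimum whole steps: n = 3.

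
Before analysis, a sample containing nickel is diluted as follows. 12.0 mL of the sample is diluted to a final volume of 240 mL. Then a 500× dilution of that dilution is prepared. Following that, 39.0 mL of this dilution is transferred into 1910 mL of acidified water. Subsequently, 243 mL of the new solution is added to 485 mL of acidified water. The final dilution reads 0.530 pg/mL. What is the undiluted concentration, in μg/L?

Overall dilution factor = 20 × 500 × 49.97 × 2.996 = 1.50 × 10⁶.
Original = 0.530 pg/mL × 1.50 × 10⁶ = 7.94 × 10⁵ pg/mL = 794 μg/L.

794 μg/L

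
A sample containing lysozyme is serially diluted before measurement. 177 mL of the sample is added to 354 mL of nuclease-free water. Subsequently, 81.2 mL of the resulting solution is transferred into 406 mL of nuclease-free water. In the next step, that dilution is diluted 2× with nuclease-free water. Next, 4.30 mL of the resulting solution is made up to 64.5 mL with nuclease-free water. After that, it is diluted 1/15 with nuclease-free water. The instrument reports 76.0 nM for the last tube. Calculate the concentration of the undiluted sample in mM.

0.616 mM

Overall dilution factor = 3 × 6 × 2 × 15 × 15 = 8100.
Original = 76.0 nM × 8100 = 6.16 × 10⁵ nM = 0.616 mM.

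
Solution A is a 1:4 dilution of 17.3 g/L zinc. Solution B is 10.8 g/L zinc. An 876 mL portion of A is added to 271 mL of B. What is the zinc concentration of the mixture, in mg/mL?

C_A = 17.3 g/L / 4 = 4.33 g/L.
C_mix = (C_A·V_A + C_B·V_B)/(V_A + V_B) = (4.33×876 + 10.8×271) / 1147 = 5.85 g/L = 5.85 mg/mL.

5.85 mg/mL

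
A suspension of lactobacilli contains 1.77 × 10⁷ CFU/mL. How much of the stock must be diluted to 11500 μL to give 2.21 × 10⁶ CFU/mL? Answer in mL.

1.44 mL

V₁ = C₂V₂/C₁ = 2.21 × 10⁶ × 11500 / 1.77 × 10⁷ = 1436 μL = 1.44 mL.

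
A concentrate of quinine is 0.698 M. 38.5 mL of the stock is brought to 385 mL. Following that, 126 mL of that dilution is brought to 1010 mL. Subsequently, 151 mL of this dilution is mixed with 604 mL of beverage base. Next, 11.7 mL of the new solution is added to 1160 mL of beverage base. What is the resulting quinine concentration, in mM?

Overall dilution factor = 10 × 8.016 × 5 × 100.1 = 4.01 × 10⁴.
0.698 M / 4.01 × 10⁴ = 1.74 × 10⁻⁵ M = 0.0174 mM.

0.0174 mM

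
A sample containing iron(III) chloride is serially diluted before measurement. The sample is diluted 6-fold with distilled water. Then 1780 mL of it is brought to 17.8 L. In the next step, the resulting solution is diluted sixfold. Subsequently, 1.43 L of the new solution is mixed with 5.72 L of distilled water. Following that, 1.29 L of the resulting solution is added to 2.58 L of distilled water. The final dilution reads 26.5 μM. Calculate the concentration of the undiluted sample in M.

Overall dilution factor = 6 × 10 × 6 × 5 × 3 = 5400.
Original = 26.5 μM × 5400 = 1.43 × 10⁵ μM = 0.143 M.

0.143 M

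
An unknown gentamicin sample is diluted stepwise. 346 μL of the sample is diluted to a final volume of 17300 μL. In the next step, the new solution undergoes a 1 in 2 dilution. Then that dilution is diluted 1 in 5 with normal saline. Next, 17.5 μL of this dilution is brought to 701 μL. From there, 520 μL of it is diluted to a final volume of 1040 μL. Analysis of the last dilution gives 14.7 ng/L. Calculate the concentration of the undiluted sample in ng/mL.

Overall dilution factor = 50 × 2 × 5 × 40.06 × 2 = 4.01 × 10⁴.
Original = 14.7 ng/L × 4.01 × 10⁴ = 5.89 × 10⁵ ng/L = 589 ng/mL.

589 ng/mL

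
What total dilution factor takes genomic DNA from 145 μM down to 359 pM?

Factor = C₀/C_target = 145 μM / 359 pM = 4.04 × 10⁵.

4.04 × 10⁵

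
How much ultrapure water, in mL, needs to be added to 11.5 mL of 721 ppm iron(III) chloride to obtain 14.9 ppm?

V₂ = C₁V₁/C₂ = 721 × 11.5 / 14.9 = 556 mL.
Diluent to add = V₂ − V₁ = 556 − 11.5 = 545 mL.

545 mL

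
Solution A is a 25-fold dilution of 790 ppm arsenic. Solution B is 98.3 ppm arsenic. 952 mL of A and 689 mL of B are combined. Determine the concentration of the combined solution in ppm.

C_A = 790 ppm / 25 = 31.6 ppm.
C_mix = (C_A·V_A + C_B·V_B)/(V_A + V_B) = (31.6×952 + 98.3×689) / 1641 = 59.6 ppm.

59.6 ppm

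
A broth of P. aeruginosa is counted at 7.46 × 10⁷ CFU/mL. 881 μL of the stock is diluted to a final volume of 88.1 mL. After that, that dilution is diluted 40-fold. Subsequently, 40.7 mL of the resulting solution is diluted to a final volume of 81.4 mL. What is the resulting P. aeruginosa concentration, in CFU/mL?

9320 CFU/mL

Overall dilution factor = 100 × 40 × 2 = 8000.
7.46 × 10⁷ CFU/mL / 8000 = 9320 CFU/mL.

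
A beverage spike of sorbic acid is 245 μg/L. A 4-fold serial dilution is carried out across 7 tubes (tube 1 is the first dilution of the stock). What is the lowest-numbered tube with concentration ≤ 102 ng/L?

tube 6

Tube n has concentration 245 μg/L / 4ⁿ.
Need 4ⁿ ≥ 245 μg/L / 102 ng/L = 2402, so n ≥ 5.61.
First such tube: n = 6.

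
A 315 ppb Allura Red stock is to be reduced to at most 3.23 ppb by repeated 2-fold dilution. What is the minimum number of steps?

Need 2ⁿ ≥ 97.5, so n ≥ log(97.5)/log(2) = 6.61.
Minimum whole steps: n = 7.

7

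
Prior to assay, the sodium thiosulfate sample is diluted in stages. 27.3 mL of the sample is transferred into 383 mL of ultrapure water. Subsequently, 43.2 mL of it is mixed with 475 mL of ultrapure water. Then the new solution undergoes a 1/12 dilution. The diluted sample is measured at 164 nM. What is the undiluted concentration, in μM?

355 μM

Overall dilution factor = 15.03 × 12.00 × 12 = 2163.
Original = 164 nM × 2163 = 3.55 × 10⁵ nM = 355 μM.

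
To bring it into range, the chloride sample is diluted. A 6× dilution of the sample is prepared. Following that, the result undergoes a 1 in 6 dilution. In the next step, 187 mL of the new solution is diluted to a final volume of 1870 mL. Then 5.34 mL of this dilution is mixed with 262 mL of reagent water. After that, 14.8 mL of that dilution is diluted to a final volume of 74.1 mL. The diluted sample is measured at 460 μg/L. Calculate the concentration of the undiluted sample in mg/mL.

Overall dilution factor = 6 × 6 × 10 × 50.06 × 5.007 = 9.02 × 10⁴.
Original = 460 μg/L × 9.02 × 10⁴ = 4.15 × 10⁷ μg/L = 41.5 mg/mL.

41.5 mg/mL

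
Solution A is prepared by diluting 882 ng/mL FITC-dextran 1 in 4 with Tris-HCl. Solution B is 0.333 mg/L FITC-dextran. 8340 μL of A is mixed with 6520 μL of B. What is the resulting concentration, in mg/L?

0.270 mg/L

C_A = 882 ng/mL / 4 = 220 ng/mL.
C_B = 0.333 mg/L = 333 ng/mL.
C_mix = (C_A·V_A + C_B·V_B)/(V_A + V_B) = (220×8340 + 333×6520) / 14860 = 270 ng/mL = 0.270 mg/L.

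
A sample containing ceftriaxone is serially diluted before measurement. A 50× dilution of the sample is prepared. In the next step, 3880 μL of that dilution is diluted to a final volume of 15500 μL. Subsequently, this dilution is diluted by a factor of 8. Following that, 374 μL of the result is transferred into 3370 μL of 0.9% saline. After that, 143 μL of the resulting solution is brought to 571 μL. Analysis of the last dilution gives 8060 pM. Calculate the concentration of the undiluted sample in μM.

515 μM

Overall dilution factor = 50 × 3.995 × 8 × 10.01 × 3.993 = 6.39 × 10⁴.
Original = 8060 pM × 6.39 × 10⁴ = 5.15 × 10⁸ pM = 515 μM.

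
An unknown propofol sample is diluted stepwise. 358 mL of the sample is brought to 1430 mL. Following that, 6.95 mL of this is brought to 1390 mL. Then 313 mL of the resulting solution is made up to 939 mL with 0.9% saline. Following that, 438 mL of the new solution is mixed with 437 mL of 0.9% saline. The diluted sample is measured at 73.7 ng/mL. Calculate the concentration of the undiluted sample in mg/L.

Overall dilution factor = 3.994 × 200 × 3 × 1.998 = 4788.
Original = 73.7 ng/mL × 4788 = 3.53 × 10⁵ ng/mL = 353 mg/L.

353 mg/L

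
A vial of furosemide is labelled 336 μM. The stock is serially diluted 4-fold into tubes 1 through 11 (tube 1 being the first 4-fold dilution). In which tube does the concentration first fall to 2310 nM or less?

tube 4

Tube n has concentration 336 μM / 4ⁿ.
Need 4ⁿ ≥ 336 μM / 2310 nM = 145, so n ≥ 3.59.
First such tube: n = 4.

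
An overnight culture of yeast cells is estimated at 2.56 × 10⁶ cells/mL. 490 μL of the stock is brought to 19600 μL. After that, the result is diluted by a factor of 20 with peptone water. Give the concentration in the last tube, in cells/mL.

Overall dilution factor = 40 × 20 = 800.
2.56 × 10⁶ cells/mL / 800 = 3200 cells/mL.

3200 cells/mL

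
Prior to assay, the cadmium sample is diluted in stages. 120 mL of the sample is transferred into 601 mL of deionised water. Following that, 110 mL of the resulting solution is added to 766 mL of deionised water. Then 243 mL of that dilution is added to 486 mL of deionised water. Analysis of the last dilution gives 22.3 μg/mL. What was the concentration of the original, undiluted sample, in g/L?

3.20 g/L

Overall dilution factor = 6.008 × 7.964 × 3 = 144.
Original = 22.3 μg/mL × 144 = 3201 μg/mL = 3.20 g/L.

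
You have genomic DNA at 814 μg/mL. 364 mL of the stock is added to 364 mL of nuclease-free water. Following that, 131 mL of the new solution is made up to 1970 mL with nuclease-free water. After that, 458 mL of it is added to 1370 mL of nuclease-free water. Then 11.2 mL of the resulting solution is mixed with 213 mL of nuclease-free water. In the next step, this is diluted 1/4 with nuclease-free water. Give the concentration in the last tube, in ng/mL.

Overall dilution factor = 2 × 15.04 × 3.991 × 20.02 × 4 = 9612.
814 μg/mL / 9612 = 0.0847 μg/mL = 84.7 ng/mL.

84.7 ng/mL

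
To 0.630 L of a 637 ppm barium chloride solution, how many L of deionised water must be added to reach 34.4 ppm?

11.0 L

V₂ = C₁V₁/C₂ = 637 × 0.630 / 34.4 = 11.7 L.
Diluent to add = V₂ − V₁ = 11.7 − 0.630 = 11.0 L.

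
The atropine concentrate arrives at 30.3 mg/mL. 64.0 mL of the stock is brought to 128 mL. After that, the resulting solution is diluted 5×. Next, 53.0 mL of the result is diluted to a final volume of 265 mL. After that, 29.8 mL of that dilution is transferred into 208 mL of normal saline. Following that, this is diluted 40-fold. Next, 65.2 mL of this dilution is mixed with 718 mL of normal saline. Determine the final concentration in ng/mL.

Overall dilution factor = 2 × 5 × 5 × 7.980 × 40 × 12.01 = 1.92 × 10⁵.
30.3 mg/mL / 1.92 × 10⁵ = 1.58 × 10⁻⁴ mg/mL = 158 ng/mL.

158 ng/mL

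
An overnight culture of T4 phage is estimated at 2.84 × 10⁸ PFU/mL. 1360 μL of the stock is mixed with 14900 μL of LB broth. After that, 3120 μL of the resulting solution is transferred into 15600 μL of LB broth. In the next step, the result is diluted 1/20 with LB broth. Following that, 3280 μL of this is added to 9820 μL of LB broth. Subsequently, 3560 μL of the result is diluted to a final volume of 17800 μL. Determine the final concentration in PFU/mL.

9910 PFU/mL

Overall dilution factor = 11.96 × 6 × 20 × 3.994 × 5 = 2.87 × 10⁴.
2.84 × 10⁸ PFU/mL / 2.87 × 10⁴ = 9910 PFU/mL.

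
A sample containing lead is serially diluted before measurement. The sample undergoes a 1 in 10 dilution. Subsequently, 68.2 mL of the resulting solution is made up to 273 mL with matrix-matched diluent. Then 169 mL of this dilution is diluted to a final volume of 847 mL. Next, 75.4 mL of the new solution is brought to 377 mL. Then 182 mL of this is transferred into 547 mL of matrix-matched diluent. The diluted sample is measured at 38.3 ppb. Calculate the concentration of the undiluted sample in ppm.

Overall dilution factor = 10 × 4.003 × 5.012 × 5 × 4.005 = 4018.
Original = 38.3 ppb × 4018 = 1.54 × 10⁵ ppb = 154 ppm.

154 ppm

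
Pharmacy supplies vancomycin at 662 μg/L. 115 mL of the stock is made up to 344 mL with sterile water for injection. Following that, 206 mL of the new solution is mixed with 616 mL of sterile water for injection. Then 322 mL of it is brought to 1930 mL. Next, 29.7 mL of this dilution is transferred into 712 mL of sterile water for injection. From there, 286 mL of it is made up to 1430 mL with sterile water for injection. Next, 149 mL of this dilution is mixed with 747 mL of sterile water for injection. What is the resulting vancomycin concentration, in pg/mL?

12.3 pg/mL

Overall dilution factor = 2.991 × 3.990 × 5.994 × 24.97 × 5 × 6.013 = 5.37 × 10⁴.
662 μg/L / 5.37 × 10⁴ = 0.0123 μg/L = 12.3 pg/mL.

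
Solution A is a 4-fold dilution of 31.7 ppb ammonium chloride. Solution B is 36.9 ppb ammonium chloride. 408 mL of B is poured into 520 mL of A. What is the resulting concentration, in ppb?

20.7 ppb

C_A = 31.7 ppb / 4 = 7.92 ppb.
C_mix = (C_A·V_A + C_B·V_B)/(V_A + V_B) = (7.92×520 + 36.9×408) / 928.0 = 20.7 ppb.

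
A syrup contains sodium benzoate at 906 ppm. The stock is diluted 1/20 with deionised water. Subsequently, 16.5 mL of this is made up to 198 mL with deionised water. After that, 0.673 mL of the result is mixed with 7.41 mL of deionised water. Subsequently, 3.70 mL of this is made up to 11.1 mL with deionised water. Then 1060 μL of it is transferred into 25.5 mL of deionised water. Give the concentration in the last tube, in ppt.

4180 ppt

Overall dilution factor = 20 × 12 × 12.01 × 3 × 25.06 = 2.17 × 10⁵.
906 ppm / 2.17 × 10⁵ = 4.18 × 10⁻³ ppm = 4180 ppt.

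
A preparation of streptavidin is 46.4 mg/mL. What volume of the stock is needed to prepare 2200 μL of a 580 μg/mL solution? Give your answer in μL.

580 μg/mL = 0.580 mg/mL.
V₁ = C₂V₂/C₁ = 0.580 × 2200 / 46.4 = 27.5 μL.

27.5 μL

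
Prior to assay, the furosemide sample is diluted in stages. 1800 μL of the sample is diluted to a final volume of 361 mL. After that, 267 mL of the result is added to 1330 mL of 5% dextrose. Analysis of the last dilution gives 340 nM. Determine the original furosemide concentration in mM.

Overall dilution factor = 200.6 × 5.981 = 1200.
Original = 340 nM × 1200 = 4.08 × 10⁵ nM = 0.408 mM.

0.408 mM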